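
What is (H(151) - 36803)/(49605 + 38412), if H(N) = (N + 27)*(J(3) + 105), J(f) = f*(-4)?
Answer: -20249/88017 ≈ -0.23006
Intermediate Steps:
J(f) = -4*f
H(N) = 2511 + 93*N (H(N) = (N + 27)*(-4*3 + 105) = (27 + N)*(-12 + 105) = (27 + N)*93 = 2511 + 93*N)
(H(151) - 36803)/(49605 + 38412) = ((2511 + 93*151) - 36803)/(49605 + 38412) = ((2511 + 14043) - 36803)/88017 = (16554 - 36803)*(1/88017) = -20249*1/88017 = -20249/88017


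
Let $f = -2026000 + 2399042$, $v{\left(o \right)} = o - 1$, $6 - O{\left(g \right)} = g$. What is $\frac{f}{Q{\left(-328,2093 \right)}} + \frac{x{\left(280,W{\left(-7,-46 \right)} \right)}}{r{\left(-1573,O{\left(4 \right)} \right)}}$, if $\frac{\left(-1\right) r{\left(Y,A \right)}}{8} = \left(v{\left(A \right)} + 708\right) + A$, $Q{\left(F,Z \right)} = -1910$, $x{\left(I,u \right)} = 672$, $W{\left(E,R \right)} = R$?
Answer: $- \frac{44232217}{226335} \approx -195.43$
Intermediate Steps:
$O{\left(g \right)} = 6 - g$
$v{\left(o \right)} = -1 + o$
$f = 373042$
$r{\left(Y,A \right)} = -5656 - 16 A$ ($r{\left(Y,A \right)} = - 8 \left(\left(\left(-1 + A\right) + 708\right) + A\right) = - 8 \left(\left(707 + A\right) + A\right) = - 8 \left(707 + 2 A\right) = -5656 - 16 A$)
$\frac{f}{Q{\left(-328,2093 \right)}} + \frac{x{\left(280,W{\left(-7,-46 \right)} \right)}}{r{\left(-1573,O{\left(4 \right)} \right)}} = \frac{373042}{-1910} + \frac{672}{-5656 - 16 \left(6 - 4\right)} = 373042 \left(- \frac{1}{1910}\right) + \frac{672}{-5656 - 16 \left(6 - 4\right)} = - \frac{186521}{955} + \frac{672}{-5656 - 32} = - \frac{186521}{955} + \frac{672}{-5688} = - \frac{186521}{955} + 672 \left(- \frac{1}{5688}\right) = - \frac{186521}{955} - \frac{28}{237} = - \frac{44232217}{226335}$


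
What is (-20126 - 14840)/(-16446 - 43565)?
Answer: 34966/60011 ≈ 0.58266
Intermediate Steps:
(-20126 - 14840)/(-16446 - 43565) = -34966/(-60011) = -34966*(-1/60011) = 34966/60011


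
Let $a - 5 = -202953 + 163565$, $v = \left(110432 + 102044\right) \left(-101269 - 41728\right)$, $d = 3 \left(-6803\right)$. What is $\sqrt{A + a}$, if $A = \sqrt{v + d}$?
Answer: $\sqrt{-39383 + i \sqrt{30383450981}} \approx 263.93 + 330.22 i$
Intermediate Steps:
$d = -20409$
$v = -30383430572$ ($v = 212476 \left(-142997\right) = -30383430572$)
$a = -39383$ ($a = 5 + \left(-202953 + 163565\right) = 5 - 39388 = -39383$)
$A = i \sqrt{30383450981}$ ($A = \sqrt{-30383430572 - 20409} = \sqrt{-30383450981} = i \sqrt{30383450981} \approx 1.7431 \cdot 10^{5} i$)
$\sqrt{A + a} = \sqrt{i \sqrt{30383450981} - 39383} = \sqrt{-39383 + i \sqrt{30383450981}}$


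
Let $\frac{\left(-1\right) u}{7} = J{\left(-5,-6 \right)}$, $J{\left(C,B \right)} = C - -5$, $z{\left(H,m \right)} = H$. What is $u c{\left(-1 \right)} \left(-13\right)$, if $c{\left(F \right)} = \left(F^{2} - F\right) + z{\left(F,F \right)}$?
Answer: $0$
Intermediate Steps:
$c{\left(F \right)} = F^{2}$ ($c{\left(F \right)} = \left(F^{2} - F\right) + F = F^{2}$)
$J{\left(C,B \right)} = 5 + C$ ($J{\left(C,B \right)} = C + 5 = 5 + C$)
$u = 0$ ($u = - 7 \left(5 - 5\right) = \left(-7\right) 0 = 0$)
$u c{\left(-1 \right)} \left(-13\right) = 0 \left(-1\right)^{2} \left(-13\right) = 0 \cdot 1 \left(-13\right) = 0 \left(-13\right) = 0$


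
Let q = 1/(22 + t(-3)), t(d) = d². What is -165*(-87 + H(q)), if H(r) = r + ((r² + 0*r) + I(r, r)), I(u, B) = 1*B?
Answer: 13784760/961 ≈ 14344.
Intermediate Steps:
I(u, B) = B
q = 1/31 (q = 1/(22 + (-3)²) = 1/(22 + 9) = 1/31 ≈ 0.032258)
H(r) = r² + 2*r (H(r) = r + ((r² + 0*r) + r) = r + ((r² + 0) + r) = r + (r² + r) = r + (r + r²) = r² + 2*r)
-165*(-87 + H(q)) = -165*(-87 + (2 + 1/31)/31) = -165*(-87 + (1/31)*(63/31)) = -165*(-87 + 63/961) = -165*(-83544/961) = 13784760/961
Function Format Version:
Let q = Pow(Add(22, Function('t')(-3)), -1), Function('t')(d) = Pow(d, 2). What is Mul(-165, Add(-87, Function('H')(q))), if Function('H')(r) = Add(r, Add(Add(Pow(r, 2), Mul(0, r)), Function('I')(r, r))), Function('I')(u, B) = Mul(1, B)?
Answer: Rational(13784760, 961) ≈ 14344.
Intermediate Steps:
Function('I')(u, B) = B
q = Rational(1, 31) (q = Pow(Add(22, Pow(-3, 2)), -1) = Pow(Add(22, 9), -1) = Pow(31, -1) = Rational(1, 31) ≈ 0.032258)
Function('H')(r) = Add(Pow(r, 2), Mul(2, r)) (Function('H')(r) = Add(r, Add(Add(Pow(r, 2), Mul(0, r)), r)) = Add(r, Add(Add(Pow(r, 2), 0), r)) = Add(r, Add(Pow(r, 2), r)) = Add(r, Add(r, Pow(r, 2))) = Add(Pow(r, 2), Mul(2, r)))
Mul(-165, Add(-87, Function('H')(q))) = Mul(-165, Add(-87, Mul(Rational(1, 31), Add(2, Rational(1, 31))))) = Mul(-165, Add(-87, Mul(Rational(1, 31), Rational(63, 31)))) = Mul(-165, Add(-87, Rational(63, 961))) = Mul(-165, Rational(-83544, 961)) = Rational(13784760, 961)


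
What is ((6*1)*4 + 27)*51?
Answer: 2601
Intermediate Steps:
((6*1)*4 + 27)*51 = (6*4 + 27)*51 = (24 + 27)*51 = 51*51 = 2601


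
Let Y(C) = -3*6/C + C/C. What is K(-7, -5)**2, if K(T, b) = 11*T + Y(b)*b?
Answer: 10000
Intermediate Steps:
Y(C) = 1 - 18/C (Y(C) = -3*6/C + 1 = -18/C + 1 = 1 - 18/C)
K(T, b) = -18 + b + 11*T (K(T, b) = 11*T + ((-18 + b)/b)*b = 11*T + (-18 + b) = -18 + b + 11*T)
K(-7, -5)**2 = (-18 - 5 + 11*(-7))**2 = (-18 - 5 - 77)**2 = (-100)**2 = 10000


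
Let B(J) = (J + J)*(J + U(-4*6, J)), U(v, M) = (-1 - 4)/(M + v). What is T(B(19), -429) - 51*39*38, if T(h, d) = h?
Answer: -74822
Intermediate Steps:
U(v, M) = -5/(M + v)
B(J) = 2*J*(J - 5/(-24 + J)) (B(J) = (J + J)*(J - 5/(J - 4*6)) = (2*J)*(J - 5/(J - 24)) = (2*J)*(J - 5/(-24 + J)) = 2*J*(J - 5/(-24 + J)))
T(B(19), -429) - 51*39*38 = 2*19*(-5 + 19*(-24 + 19))/(-24 + 19) - 51*39*38 = 2*19*(-5 + 19*(-5))/(-5) - 1989*38 = 2*19*(-⅕)*(-5 - 95) - 1*75582 = 2*19*(-⅕)*(-100) - 75582 = 760 - 75582 = -74822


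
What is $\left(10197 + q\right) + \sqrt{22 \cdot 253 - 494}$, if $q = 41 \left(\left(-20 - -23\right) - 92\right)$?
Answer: $6548 + 4 \sqrt{317} \approx 6619.2$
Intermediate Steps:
$q = -3649$ ($q = 41 \left(\left(-20 + 23\right) - 92\right) = 41 \left(3 - 92\right) = 41 \left(-89\right) = -3649$)
$\left(10197 + q\right) + \sqrt{22 \cdot 253 - 494} = \left(10197 - 3649\right) + \sqrt{22 \cdot 253 - 494} = 6548 + \sqrt{5566 - 494} = 6548 + \sqrt{5072} = 6548 + 4 \sqrt{317}$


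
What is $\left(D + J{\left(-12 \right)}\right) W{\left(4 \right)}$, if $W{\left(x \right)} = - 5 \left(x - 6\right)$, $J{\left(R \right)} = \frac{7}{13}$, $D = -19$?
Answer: $- \frac{2400}{13} \approx -184.62$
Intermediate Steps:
$J{\left(R \right)} = \frac{7}{13}$ ($J{\left(R \right)} = 7 \cdot \frac{1}{13} = \frac{7}{13}$)
$W{\left(x \right)} = 30 - 5 x$ ($W{\left(x \right)} = - 5 \left(-6 + x\right) = 30 - 5 x$)
$\left(D + J{\left(-12 \right)}\right) W{\left(4 \right)} = \left(-19 + \frac{7}{13}\right) \left(30 - 20\right) = - \frac{240 \left(30 - 20\right)}{13} = \left(- \frac{240}{13}\right) 10 = - \frac{2400}{13}$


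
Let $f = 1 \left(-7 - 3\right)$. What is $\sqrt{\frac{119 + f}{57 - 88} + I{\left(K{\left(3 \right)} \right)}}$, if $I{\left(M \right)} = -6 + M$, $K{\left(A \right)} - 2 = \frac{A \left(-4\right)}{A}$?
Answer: $\frac{i \sqrt{11067}}{31} \approx 3.3935 i$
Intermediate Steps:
$f = -10$ ($f = 1 \left(-10\right) = -10$)
$K{\left(A \right)} = -2$ ($K{\left(A \right)} = 2 + \frac{A \left(-4\right)}{A} = 2 + \frac{\left(-4\right) A}{A} = 2 - 4 = -2$)
$\sqrt{\frac{119 + f}{57 - 88} + I{\left(K{\left(3 \right)} \right)}} = \sqrt{\frac{119 - 10}{57 - 88} - 8} = \sqrt{\frac{109}{-31} - 8} = \sqrt{109 \left(- \frac{1}{31}\right) - 8} = \sqrt{- \frac{109}{31} - 8} = \sqrt{- \frac{357}{31}} = \frac{i \sqrt{11067}}{31}$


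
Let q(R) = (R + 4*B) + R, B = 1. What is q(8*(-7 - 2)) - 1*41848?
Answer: -41988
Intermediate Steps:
q(R) = 4 + 2*R (q(R) = (R + 4*1) + R = (R + 4) + R = (4 + R) + R = 4 + 2*R)
q(8*(-7 - 2)) - 1*41848 = (4 + 2*(8*(-7 - 2))) - 1*41848 = (4 + 2*(8*(-9))) - 41848 = (4 + 2*(-72)) - 41848 = (4 - 144) - 41848 = -140 - 41848 = -41988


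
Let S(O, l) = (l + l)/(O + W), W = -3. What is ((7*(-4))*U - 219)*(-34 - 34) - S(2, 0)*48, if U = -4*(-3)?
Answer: 37740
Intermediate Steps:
U = 12
S(O, l) = 2*l/(-3 + O) (S(O, l) = (l + l)/(O - 3) = (2*l)/(-3 + O) = 2*l/(-3 + O))
((7*(-4))*U - 219)*(-34 - 34) - S(2, 0)*48 = ((7*(-4))*12 - 219)*(-34 - 34) - 2*0/(-3 + 2)*48 = (-28*12 - 219)*(-68) - 2*0/(-1)*48 = (-336 - 219)*(-68) - 2*0*(-1)*48 = -555*(-68) - 0*48 = 37740 - 1*0 = 37740 + 0 = 37740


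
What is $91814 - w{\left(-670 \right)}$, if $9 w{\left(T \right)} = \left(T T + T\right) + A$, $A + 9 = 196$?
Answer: $\frac{377909}{9} \approx 41990.0$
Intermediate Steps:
$A = 187$ ($A = -9 + 196 = 187$)
$w{\left(T \right)} = \frac{187}{9} + \frac{T}{9} + \frac{T^{2}}{9}$ ($w{\left(T \right)} = \frac{\left(T T + T\right) + 187}{9} = \frac{\left(T^{2} + T\right) + 187}{9} = \frac{\left(T + T^{2}\right) + 187}{9} = \frac{187 + T + T^{2}}{9} = \frac{187}{9} + \frac{T}{9} + \frac{T^{2}}{9}$)
$91814 - w{\left(-670 \right)} = 91814 - \left(\frac{187}{9} + \frac{1}{9} \left(-670\right) + \frac{\left(-670\right)^{2}}{9}\right) = 91814 - \left(\frac{187}{9} - \frac{670}{9} + \frac{1}{9} \cdot 448900\right) = 91814 - \left(\frac{187}{9} - \frac{670}{9} + \frac{448900}{9}\right) = 91814 - \frac{448417}{9} = \frac{377909}{9}$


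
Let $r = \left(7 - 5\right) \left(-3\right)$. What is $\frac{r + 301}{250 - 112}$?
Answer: $\frac{295}{138} \approx 2.1377$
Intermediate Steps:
$r = -6$ ($r = 2 \left(-3\right) = -6$)
$\frac{r + 301}{250 - 112} = \frac{-6 + 301}{250 - 112} = \frac{295}{138}$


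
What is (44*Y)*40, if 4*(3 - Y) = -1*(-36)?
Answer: -10560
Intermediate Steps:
Y = -6 (Y = 3 - (-1)*(-36)/4 = 3 - ¼*36 = 3 - 9 = -6)
(44*Y)*40 = (44*(-6))*40 = -264*40 = -10560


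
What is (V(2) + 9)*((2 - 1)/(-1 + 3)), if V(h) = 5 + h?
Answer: 8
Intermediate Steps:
(V(2) + 9)*((2 - 1)/(-1 + 3)) = ((5 + 2) + 9)*((2 - 1)/(-1 + 3)) = (7 + 9)*(1/2) = 16*(1*(½)) = 16*(½) = 8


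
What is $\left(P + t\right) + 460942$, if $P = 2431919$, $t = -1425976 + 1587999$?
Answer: $3054884$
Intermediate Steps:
$t = 162023$
$\left(P + t\right) + 460942 = \left(2431919 + 162023\right) + 460942 = 2593942 + 460942 = 3054884$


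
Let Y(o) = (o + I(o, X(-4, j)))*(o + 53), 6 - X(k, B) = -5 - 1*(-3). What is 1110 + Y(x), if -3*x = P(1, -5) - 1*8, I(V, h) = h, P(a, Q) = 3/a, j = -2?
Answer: 14746/9 ≈ 1638.4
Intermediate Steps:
X(k, B) = 8 (X(k, B) = 6 - (-5 - 1*(-3)) = 6 - (-5 + 3) = 6 - 1*(-2) = 6 + 2 = 8)
x = 5/3 (x = -(3/1 - 1*8)/3 = -(3*1 - 8)/3 = -(3 - 8)/3 = -⅓*(-5) = 5/3 ≈ 1.6667)
Y(o) = (8 + o)*(53 + o) (Y(o) = (o + 8)*(o + 53) = (8 + o)*(53 + o))
1110 + Y(x) = 1110 + (424 + (5/3)² + 61*(5/3)) = 1110 + (424 + 25/9 + 305/3) = 1110 + 4756/9 = 14746/9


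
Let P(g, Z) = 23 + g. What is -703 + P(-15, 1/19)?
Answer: -695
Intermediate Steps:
-703 + P(-15, 1/19) = -703 + (23 - 15) = -703 + 8 = -695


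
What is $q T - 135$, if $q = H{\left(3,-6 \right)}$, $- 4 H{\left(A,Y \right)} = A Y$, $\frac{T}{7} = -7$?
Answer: $- \frac{711}{2} \approx -355.5$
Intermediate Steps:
$T = -49$ ($T = 7 \left(-7\right) = -49$)
$H{\left(A,Y \right)} = - \frac{A Y}{4}$
$q = \frac{9}{2}$ ($q = \left(- \frac{1}{4}\right) 3 \left(-6\right) = \frac{9}{2} \approx 4.5$)
$q T - 135 = \frac{9}{2} \left(-49\right) - 135 = - \frac{441}{2} - 135 = - \frac{711}{2}$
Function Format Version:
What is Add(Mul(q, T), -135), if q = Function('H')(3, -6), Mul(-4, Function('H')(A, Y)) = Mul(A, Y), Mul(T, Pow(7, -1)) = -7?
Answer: Rational(-711, 2) ≈ -355.50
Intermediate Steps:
T = -49 (T = Mul(7, -7) = -49)
Function('H')(A, Y) = Mul(Rational(-1, 4), A, Y) (Function('H')(A, Y) = Mul(Rational(-1, 4), Mul(A, Y)) = Mul(Rational(-1, 4), A, Y))
q = Rational(9, 2) (q = Mul(Rational(-1, 4), 3, -6) = Rational(9, 2) ≈ 4.5000)
Add(Mul(q, T), -135) = Add(Mul(Rational(9, 2), -49), -135) = Add(Rational(-441, 2), -135) = Rational(-711, 2)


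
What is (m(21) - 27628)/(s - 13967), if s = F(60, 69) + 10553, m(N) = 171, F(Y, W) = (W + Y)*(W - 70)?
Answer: 27457/3543 ≈ 7.7496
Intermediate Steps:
F(Y, W) = (-70 + W)*(W + Y) (F(Y, W) = (W + Y)*(-70 + W) = (-70 + W)*(W + Y))
s = 10424 (s = (69² - 70*69 - 70*60 + 69*60) + 10553 = (4761 - 4830 - 4200 + 4140) + 10553 = -129 + 10553 = 10424)
(m(21) - 27628)/(s - 13967) = (171 - 27628)/(10424 - 13967) = -27457/(-3543) = -27457*(-1/3543) = 27457/3543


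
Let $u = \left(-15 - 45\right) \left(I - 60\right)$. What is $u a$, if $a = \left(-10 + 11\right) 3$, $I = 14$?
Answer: $8280$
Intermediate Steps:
$a = 3$ ($a = 1 \cdot 3 = 3$)
$u = 2760$ ($u = \left(-15 - 45\right) \left(14 - 60\right) = \left(-60\right) \left(-46\right) = 2760$)
$u a = 2760 \cdot 3 = 8280$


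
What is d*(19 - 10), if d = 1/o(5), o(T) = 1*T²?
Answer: 9/25 ≈ 0.36000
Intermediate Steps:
o(T) = T²
d = 1/25 (d = 1/(5²) = 1/25 ≈ 0.040000)
d*(19 - 10) = (19 - 10)/25 = (1/25)*9 = 9/25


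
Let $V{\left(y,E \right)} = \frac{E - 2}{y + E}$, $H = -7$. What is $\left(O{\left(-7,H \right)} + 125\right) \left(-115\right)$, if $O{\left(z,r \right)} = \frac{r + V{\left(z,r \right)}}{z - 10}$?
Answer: $- \frac{3431485}{238} \approx -14418.0$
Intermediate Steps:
$V{\left(y,E \right)} = \frac{-2 + E}{E + y}$
$O{\left(z,r \right)} = \frac{r + \frac{-2 + r}{r + z}}{-10 + z}$ ($O{\left(z,r \right)} = \frac{r + \frac{-2 + r}{r + z}}{z - 10} = \frac{r + \frac{-2 + r}{r + z}}{-10 + z}$)
$\left(O{\left(-7,H \right)} + 125\right) \left(-115\right) = \left(\frac{-2 - 7 - 7 \left(-7 - 7\right)}{\left(-10 - 7\right) \left(-7 - 7\right)} + 125\right) \left(-115\right) = \left(\frac{-2 - 7 - -98}{\left(-17\right) \left(-14\right)} + 125\right) \left(-115\right) = \left(\left(- \frac{1}{17}\right) \left(- \frac{1}{14}\right) \left(-2 - 7 + 98\right) + 125\right) \left(-115\right) = \left(\left(- \frac{1}{17}\right) \left(- \frac{1}{14}\right) 89 + 125\right) \left(-115\right) = \left(\frac{89}{238} + 125\right) \left(-115\right) = \frac{29839}{238} \left(-115\right) = - \frac{3431485}{238}$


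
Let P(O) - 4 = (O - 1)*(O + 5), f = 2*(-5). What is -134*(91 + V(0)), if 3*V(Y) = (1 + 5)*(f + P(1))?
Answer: -10586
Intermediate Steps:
f = -10
P(O) = 4 + (-1 + O)*(5 + O) (P(O) = 4 + (O - 1)*(O + 5) = 4 + (-1 + O)*(5 + O))
V(Y) = -12 (V(Y) = ((1 + 5)*(-10 + (-1 + 1² + 4*1)))/3 = (6*(-10 + (-1 + 1 + 4)))/3 = (6*(-10 + 4))/3 = (6*(-6))/3 = (⅓)*(-36) = -12)
-134*(91 + V(0)) = -134*(91 - 12) = -134*79 = -10586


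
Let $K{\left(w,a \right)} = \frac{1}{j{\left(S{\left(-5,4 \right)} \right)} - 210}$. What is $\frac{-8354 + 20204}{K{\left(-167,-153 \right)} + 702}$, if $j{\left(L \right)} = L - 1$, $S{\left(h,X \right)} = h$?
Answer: $\frac{2559600}{151631} \approx 16.88$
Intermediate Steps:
$j{\left(L \right)} = -1 + L$ ($j{\left(L \right)} = L - 1 = -1 + L$)
$K{\left(w,a \right)} = - \frac{1}{216}$ ($K{\left(w,a \right)} = \frac{1}{\left(-1 - 5\right) - 210} = \frac{1}{-6 - 210} = \frac{1}{-216} = - \frac{1}{216}$)
$\frac{-8354 + 20204}{K{\left(-167,-153 \right)} + 702} = \frac{-8354 + 20204}{- \frac{1}{216} + 702} = \frac{11850}{\frac{151631}{216}} = 11850 \cdot \frac{216}{151631} = \frac{2559600}{151631}$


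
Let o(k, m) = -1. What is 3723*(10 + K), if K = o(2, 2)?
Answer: 33507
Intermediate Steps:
K = -1
3723*(10 + K) = 3723*(10 - 1) = 3723*9 = 33507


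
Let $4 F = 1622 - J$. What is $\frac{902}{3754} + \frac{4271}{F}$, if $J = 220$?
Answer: $\frac{16349485}{1315777} \approx 12.426$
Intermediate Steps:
$F = \frac{701}{2}$ ($F = \frac{1622 - 220}{4} = \frac{1}{4} \cdot 1402 = \frac{701}{2} \approx 350.5$)
$\frac{902}{3754} + \frac{4271}{F} = \frac{902}{3754} + \frac{4271}{\frac{701}{2}} = 902 \cdot \frac{1}{3754} + 4271 \cdot \frac{2}{701} = \frac{451}{1877} + \frac{8542}{701} = \frac{16349485}{1315777}$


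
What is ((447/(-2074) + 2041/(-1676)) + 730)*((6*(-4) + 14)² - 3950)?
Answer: -2437545989725/869006 ≈ -2.8050e+6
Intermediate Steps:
((447/(-2074) + 2041/(-1676)) + 730)*((6*(-4) + 14)² - 3950) = ((447*(-1/2074) + 2041*(-1/1676)) + 730)*((-24 + 14)² - 3950) = ((-447/2074 - 2041/1676) + 730)*((-10)² - 3950) = (-2491103/1738012 + 730)*(100 - 3950) = (1266257657/1738012)*(-3850) = -2437545989725/869006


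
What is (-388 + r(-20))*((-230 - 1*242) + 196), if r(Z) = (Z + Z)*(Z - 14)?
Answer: -268272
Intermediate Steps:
r(Z) = 2*Z*(-14 + Z) (r(Z) = (2*Z)*(-14 + Z) = 2*Z*(-14 + Z))
(-388 + r(-20))*((-230 - 1*242) + 196) = (-388 + 2*(-20)*(-14 - 20))*((-230 - 1*242) + 196) = (-388 + 2*(-20)*(-34))*((-230 - 242) + 196) = (-388 + 1360)*(-472 + 196) = 972*(-276) = -268272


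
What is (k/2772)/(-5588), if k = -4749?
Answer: 1583/5163312 ≈ 0.00030659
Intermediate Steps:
(k/2772)/(-5588) = -4749/2772/(-5588) = -4749*1/2772*(-1/5588) = -1583/924*(-1/5588) = 1583/5163312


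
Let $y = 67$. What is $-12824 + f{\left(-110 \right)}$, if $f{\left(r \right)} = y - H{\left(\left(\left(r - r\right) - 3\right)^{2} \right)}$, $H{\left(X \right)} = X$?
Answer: $-12766$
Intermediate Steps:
$f{\left(r \right)} = 58$ ($f{\left(r \right)} = 67 - \left(\left(r - r\right) - 3\right)^{2} = 67 - \left(0 - 3\right)^{2} = 67 - \left(-3\right)^{2} = 67 - 9 = 58$)
$-12824 + f{\left(-110 \right)} = -12824 + 58 = -12766$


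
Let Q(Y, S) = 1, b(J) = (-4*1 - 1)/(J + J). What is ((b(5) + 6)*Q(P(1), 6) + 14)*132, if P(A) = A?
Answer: 2574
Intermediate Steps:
b(J) = -5/(2*J) (b(J) = (-4 - 1)/((2*J)) = -5/(2*J))
((b(5) + 6)*Q(P(1), 6) + 14)*132 = ((-5/2/5 + 6)*1 + 14)*132 = ((-5/2*1/5 + 6)*1 + 14)*132 = ((-1/2 + 6)*1 + 14)*132 = ((11/2)*1 + 14)*132 = (11/2 + 14)*132 = (39/2)*132 = 2574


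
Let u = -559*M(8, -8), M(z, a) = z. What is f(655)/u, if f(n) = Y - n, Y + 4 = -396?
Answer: 1055/4472 ≈ 0.23591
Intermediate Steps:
Y = -400 (Y = -4 - 396 = -400)
f(n) = -400 - n
u = -4472 (u = -559*8 = -4472)
f(655)/u = (-400 - 1*655)/(-4472) = (-400 - 655)*(-1/4472) = -1055*(-1/4472) = 1055/4472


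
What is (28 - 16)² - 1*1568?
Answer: -1424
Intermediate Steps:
(28 - 16)² - 1*1568 = 12² - 1568 = 144 - 1568 = -1424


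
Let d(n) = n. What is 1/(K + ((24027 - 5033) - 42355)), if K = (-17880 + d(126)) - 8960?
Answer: -1/50075 ≈ -1.9970e-5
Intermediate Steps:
K = -26714 (K = (-17880 + 126) - 8960 = -17754 - 8960 = -26714)
1/(K + ((24027 - 5033) - 42355)) = 1/(-26714 + ((24027 - 5033) - 42355)) = 1/(-26714 + (18994 - 42355)) = 1/(-26714 - 23361) = 1/(-50075) = -1/50075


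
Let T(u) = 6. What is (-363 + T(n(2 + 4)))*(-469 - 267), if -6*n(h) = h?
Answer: 262752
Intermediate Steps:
n(h) = -h/6
(-363 + T(n(2 + 4)))*(-469 - 267) = (-363 + 6)*(-469 - 267) = -357*(-736) = 262752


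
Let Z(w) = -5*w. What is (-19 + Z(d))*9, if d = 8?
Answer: -531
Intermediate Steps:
(-19 + Z(d))*9 = (-19 - 5*8)*9 = (-19 - 40)*9 = -59*9 = -531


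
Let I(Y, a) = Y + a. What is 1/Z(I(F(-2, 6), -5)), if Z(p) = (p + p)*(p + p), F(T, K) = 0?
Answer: 1/100 ≈ 0.010000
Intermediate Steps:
Z(p) = 4*p**2 (Z(p) = (2*p)*(2*p) = 4*p**2)
1/Z(I(F(-2, 6), -5)) = 1/(4*(0 - 5)**2) = 1/(4*(-5)**2) = 1/(4*25) = 1/100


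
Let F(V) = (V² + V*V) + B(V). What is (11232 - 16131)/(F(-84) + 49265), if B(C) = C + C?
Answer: -4899/63209 ≈ -0.077505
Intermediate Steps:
B(C) = 2*C
F(V) = 2*V + 2*V² (F(V) = (V² + V*V) + 2*V = (V² + V²) + 2*V = 2*V² + 2*V = 2*V + 2*V²)
(11232 - 16131)/(F(-84) + 49265) = (11232 - 16131)/(2*(-84)*(1 - 84) + 49265) = -4899/(2*(-84)*(-83) + 49265) = -4899/(13944 + 49265) = -4899/63209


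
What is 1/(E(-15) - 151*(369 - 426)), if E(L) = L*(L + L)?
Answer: 1/9057 ≈ 0.00011041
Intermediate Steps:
E(L) = 2*L**2 (E(L) = L*(2*L) = 2*L**2)
1/(E(-15) - 151*(369 - 426)) = 1/(2*(-15)**2 - 151*(369 - 426)) = 1/(2*225 - 151*(-57)) = 1/(450 + 8607) = 1/9057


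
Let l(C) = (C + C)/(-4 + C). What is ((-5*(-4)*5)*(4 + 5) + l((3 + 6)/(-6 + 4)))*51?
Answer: 45954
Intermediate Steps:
l(C) = 2*C/(-4 + C) (l(C) = (2*C)/(-4 + C) = 2*C/(-4 + C))
((-5*(-4)*5)*(4 + 5) + l((3 + 6)/(-6 + 4)))*51 = ((-5*(-4)*5)*(4 + 5) + 2*((3 + 6)/(-6 + 4))/(-4 + (3 + 6)/(-6 + 4)))*51 = ((20*5)*9 + 2*(9/(-2))/(-4 + 9/(-2)))*51 = (100*9 + 2*(9*(-1/2))/(-4 + 9*(-1/2)))*51 = (900 + 2*(-9/2)/(-4 - 9/2))*51 = (900 + 2*(-9/2)/(-17/2))*51 = (900 + 2*(-9/2)*(-2/17))*51 = (900 + 18/17)*51 = (15318/17)*51 = 45954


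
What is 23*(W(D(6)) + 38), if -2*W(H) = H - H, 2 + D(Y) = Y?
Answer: 874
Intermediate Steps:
D(Y) = -2 + Y
W(H) = 0 (W(H) = -(H - H)/2 = -½*0 = 0)
23*(W(D(6)) + 38) = 23*(0 + 38) = 23*38 = 874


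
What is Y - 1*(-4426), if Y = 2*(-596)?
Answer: 3234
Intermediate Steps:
Y = -1192
Y - 1*(-4426) = -1192 - 1*(-4426) = -1192 + 4426 = 3234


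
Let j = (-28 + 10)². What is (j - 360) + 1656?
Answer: 1620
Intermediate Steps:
j = 324 (j = (-18)² = 324)
(j - 360) + 1656 = (324 - 360) + 1656 = -36 + 1656 = 1620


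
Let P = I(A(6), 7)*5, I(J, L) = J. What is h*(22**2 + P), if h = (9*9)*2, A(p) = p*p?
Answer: 107568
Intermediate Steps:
A(p) = p**2
h = 162 (h = 81*2 = 162)
P = 180 (P = 6**2*5 = 36*5 = 180)
h*(22**2 + P) = 162*(22**2 + 180) = 162*(484 + 180) = 162*664 = 107568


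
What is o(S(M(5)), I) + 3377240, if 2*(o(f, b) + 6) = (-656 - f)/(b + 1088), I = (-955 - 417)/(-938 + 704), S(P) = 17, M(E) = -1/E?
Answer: 864450244835/255964 ≈ 3.3772e+6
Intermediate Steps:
I = 686/117 (I = -1372/(-234) = -1372*(-1/234) = 686/117 ≈ 5.8633)
o(f, b) = -6 + (-656 - f)/(2*(1088 + b)) (o(f, b) = -6 + ((-656 - f)/(b + 1088))/2 = -6 + ((-656 - f)/(1088 + b))/2 = -6 + (-656 - f)/(2*(1088 + b)))
o(S(M(5)), I) + 3377240 = (-13712 - 1*17 - 12*686/117)/(2*(1088 + 686/117)) + 3377240 = (-13712 - 17 - 2744/39)/(2*(127982/117)) + 3377240 = (½)*(117/127982)*(-538175/39) + 3377240 = -1614525/255964 + 3377240 = 864450244835/255964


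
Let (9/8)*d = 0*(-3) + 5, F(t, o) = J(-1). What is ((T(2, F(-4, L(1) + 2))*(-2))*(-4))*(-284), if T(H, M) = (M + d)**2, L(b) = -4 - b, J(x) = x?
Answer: -2183392/81 ≈ -26955.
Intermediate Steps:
F(t, o) = -1
d = 40/9 (d = 8*(0*(-3) + 5)/9 = 8*(0 + 5)/9 = (8/9)*5 = 40/9 ≈ 4.4444)
T(H, M) = (40/9 + M)**2 (T(H, M) = (M + 40/9)**2 = (40/9 + M)**2)
((T(2, F(-4, L(1) + 2))*(-2))*(-4))*(-284) = ((((40 + 9*(-1))**2/81)*(-2))*(-4))*(-284) = ((((40 - 9)**2/81)*(-2))*(-4))*(-284) = ((((1/81)*31**2)*(-2))*(-4))*(-284) = ((((1/81)*961)*(-2))*(-4))*(-284) = (((961/81)*(-2))*(-4))*(-284) = -1922/81*(-4)*(-284) = (7688/81)*(-284) = -2183392/81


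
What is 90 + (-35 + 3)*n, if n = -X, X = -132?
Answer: -4134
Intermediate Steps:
n = 132 (n = -1*(-132) = 132)
90 + (-35 + 3)*n = 90 + (-35 + 3)*132 = 90 - 32*132 = 90 - 4224 = -4134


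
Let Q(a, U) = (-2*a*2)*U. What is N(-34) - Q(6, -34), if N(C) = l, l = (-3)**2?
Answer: -807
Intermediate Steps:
Q(a, U) = -4*U*a (Q(a, U) = (-4*a)*U = -4*U*a)
l = 9
N(C) = 9
N(-34) - Q(6, -34) = 9 - (-4)*(-34)*6 = 9 - 1*816 = 9 - 816 = -807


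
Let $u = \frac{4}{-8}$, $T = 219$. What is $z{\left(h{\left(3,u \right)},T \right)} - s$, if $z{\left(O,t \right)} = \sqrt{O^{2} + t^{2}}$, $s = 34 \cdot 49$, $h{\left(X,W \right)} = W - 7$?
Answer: $-1666 + \frac{3 \sqrt{21341}}{2} \approx -1446.9$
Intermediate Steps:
$u = - \frac{1}{2}$ ($u = 4 \left(- \frac{1}{8}\right) = - \frac{1}{2} \approx -0.5$)
$h{\left(X,W \right)} = -7 + W$
$s = 1666$
$z{\left(h{\left(3,u \right)},T \right)} - s = \sqrt{\left(-7 - \frac{1}{2}\right)^{2} + 219^{2}} - 1666 = \sqrt{\left(- \frac{15}{2}\right)^{2} + 47961} - 1666 = \sqrt{\frac{225}{4} + 47961} - 1666 = \sqrt{\frac{192069}{4}} - 1666 = \frac{3 \sqrt{21341}}{2} - 1666 = -1666 + \frac{3 \sqrt{21341}}{2}$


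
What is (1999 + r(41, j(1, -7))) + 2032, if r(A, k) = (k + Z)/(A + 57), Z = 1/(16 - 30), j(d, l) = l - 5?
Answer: 5530363/1372 ≈ 4030.9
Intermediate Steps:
j(d, l) = -5 + l
Z = -1/14 (Z = 1/(-14) = -1/14 ≈ -0.071429)
r(A, k) = (-1/14 + k)/(57 + A) (r(A, k) = (k - 1/14)/(A + 57) = (-1/14 + k)/(57 + A))
(1999 + r(41, j(1, -7))) + 2032 = (1999 + (-1/14 + (-5 - 7))/(57 + 41)) + 2032 = (1999 + (-1/14 - 12)/98) + 2032 = (1999 + (1/98)*(-169/14)) + 2032 = (1999 - 169/1372) + 2032 = 2742459/1372 + 2032 = 5530363/1372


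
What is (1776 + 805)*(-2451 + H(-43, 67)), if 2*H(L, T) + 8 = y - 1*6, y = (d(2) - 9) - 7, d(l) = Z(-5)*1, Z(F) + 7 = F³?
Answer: -6535092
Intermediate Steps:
Z(F) = -7 + F³
d(l) = -132 (d(l) = (-7 + (-5)³)*1 = (-7 - 125)*1 = -132*1 = -132)
y = -148 (y = (-132 - 9) - 7 = -141 - 7 = -148)
H(L, T) = -81 (H(L, T) = -4 + (-148 - 1*6)/2 = -4 + (-148 - 6)/2 = -4 + (½)*(-154) = -4 - 77 = -81)
(1776 + 805)*(-2451 + H(-43, 67)) = (1776 + 805)*(-2451 - 81) = 2581*(-2532) = -6535092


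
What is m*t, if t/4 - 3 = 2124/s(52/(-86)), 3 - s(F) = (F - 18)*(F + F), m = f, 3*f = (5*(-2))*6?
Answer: 305529360/36053 ≈ 8474.5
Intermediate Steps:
f = -20 (f = ((5*(-2))*6)/3 = (-10*6)/3 = (⅓)*(-60) = -20)
m = -20
s(F) = 3 - 2*F*(-18 + F) (s(F) = 3 - (F - 18)*(F + F) = 3 - (-18 + F)*2*F = 3 - 2*F*(-18 + F))
t = -15276468/36053 (t = 12 + 4*(2124/(3 - 2*(52/(-86))² + 36*(52/(-86)))) = 12 + 4*(2124/(3 - 2*(52*(-1/86))² + 36*(52*(-1/86)))) = 12 + 4*(2124/(3 - 2*(-26/43)² + 36*(-26/43))) = 12 + 4*(2124/(3 - 2*676/1849 - 936/43)) = 12 + 4*(2124/(3 - 1352/1849 - 936/43)) = 12 + 4*(2124/(-36053/1849)) = 12 + 4*(2124*(-1849/36053)) = 12 + 4*(-3927276/36053) = 12 - 15709104/36053 = -15276468/36053 ≈ -423.72)
m*t = -20*(-15276468/36053) = 305529360/36053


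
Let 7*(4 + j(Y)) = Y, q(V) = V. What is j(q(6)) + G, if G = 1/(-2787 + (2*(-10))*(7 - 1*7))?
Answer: -61321/19509 ≈ -3.1432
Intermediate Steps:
j(Y) = -4 + Y/7
G = -1/2787 (G = 1/(-2787 - 20*(7 - 7)) = 1/(-2787 - 20*0) = 1/(-2787 + 0) = 1/(-2787) = -1/2787 ≈ -0.00035881)
j(q(6)) + G = (-4 + (⅐)*6) - 1/2787 = (-4 + 6/7) - 1/2787 = -22/7 - 1/2787 = -61321/19509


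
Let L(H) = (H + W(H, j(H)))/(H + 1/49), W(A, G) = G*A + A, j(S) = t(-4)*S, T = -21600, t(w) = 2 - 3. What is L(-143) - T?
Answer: 152345615/7006 ≈ 21745.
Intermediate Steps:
t(w) = -1
j(S) = -S
W(A, G) = A + A*G (W(A, G) = A*G + A = A + A*G)
L(H) = (H + H*(1 - H))/(1/49 + H) (L(H) = (H + H*(1 - H))/(H + 1/49) = (H + H*(1 - H))/(1/49 + H))
L(-143) - T = 49*(-143)*(2 - 1*(-143))/(1 + 49*(-143)) - 1*(-21600) = 49*(-143)*(2 + 143)/(1 - 7007) + 21600 = 49*(-143)*145/(-7006) + 21600 = 49*(-143)*(-1/7006)*145 + 21600 = 1016015/7006 + 21600 = 152345615/7006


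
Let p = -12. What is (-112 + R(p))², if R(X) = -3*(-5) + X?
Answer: 11881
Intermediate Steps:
R(X) = 15 + X
(-112 + R(p))² = (-112 + (15 - 12))² = (-112 + 3)² = (-109)² = 11881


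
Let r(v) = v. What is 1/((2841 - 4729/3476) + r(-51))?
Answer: 3476/9693311 ≈ 0.00035860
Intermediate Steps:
1/((2841 - 4729/3476) + r(-51)) = 1/((2841 - 4729/3476) - 51) = 1/(9870587/3476 - 51) = 1/(9693311/3476) = 3476/9693311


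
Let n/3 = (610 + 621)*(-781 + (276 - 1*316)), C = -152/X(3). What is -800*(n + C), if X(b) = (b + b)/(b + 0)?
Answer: 2425623200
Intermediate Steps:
X(b) = 2 (X(b) = (2*b)/b = 2)
C = -76 (C = -152/2 = (½)*(-152) = -76)
n = -3031953 (n = 3*((610 + 621)*(-781 + (276 - 1*316))) = 3*(1231*(-781 + (276 - 316))) = 3*(1231*(-781 - 40)) = 3*(1231*(-821)) = 3*(-1010651) = -3031953)
-800*(n + C) = -800*(-3031953 - 76) = -800*(-3032029) = 2425623200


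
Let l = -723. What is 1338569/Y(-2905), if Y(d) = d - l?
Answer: -1338569/2182 ≈ -613.46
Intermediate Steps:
Y(d) = 723 + d (Y(d) = d - 1*(-723) = d + 723 = 723 + d)
1338569/Y(-2905) = 1338569/(723 - 2905) = 1338569/(-2182) = 1338569*(-1/2182) = -1338569/2182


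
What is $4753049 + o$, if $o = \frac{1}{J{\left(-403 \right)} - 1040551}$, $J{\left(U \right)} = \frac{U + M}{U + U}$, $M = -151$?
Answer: $\frac{1993152009074621}{419341776} \approx 4.753 \cdot 10^{6}$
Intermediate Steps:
$J{\left(U \right)} = \frac{-151 + U}{2 U}$ ($J{\left(U \right)} = \frac{U - 151}{U + U} = \frac{-151 + U}{2 U}$)
$o = - \frac{403}{419341776}$ ($o = \frac{1}{\frac{-151 - 403}{2 \left(-403\right)} - 1040551} = \frac{1}{\frac{1}{2} \left(- \frac{1}{403}\right) \left(-554\right) - 1040551} = \frac{1}{\frac{277}{403} - 1040551} = \frac{1}{- \frac{419341776}{403}} = - \frac{403}{419341776} \approx -9.6103 \cdot 10^{-7}$)
$4753049 + o = 4753049 - \frac{403}{419341776} = \frac{1993152009074621}{419341776}$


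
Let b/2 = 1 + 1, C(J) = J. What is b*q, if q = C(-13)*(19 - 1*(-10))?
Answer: -1508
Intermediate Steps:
q = -377 (q = -13*(19 - 1*(-10)) = -13*(19 + 10) = -13*29 = -377)
b = 4 (b = 2*(1 + 1) = 2*2 = 4)
b*q = 4*(-377) = -1508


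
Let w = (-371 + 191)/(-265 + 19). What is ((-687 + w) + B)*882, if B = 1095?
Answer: 14780556/41 ≈ 3.6050e+5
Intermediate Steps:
w = 30/41 (w = -180/(-246) = -180*(-1/246) = 30/41 ≈ 0.73171)
((-687 + w) + B)*882 = ((-687 + 30/41) + 1095)*882 = (-28137/41 + 1095)*882 = (16758/41)*882 = 14780556/41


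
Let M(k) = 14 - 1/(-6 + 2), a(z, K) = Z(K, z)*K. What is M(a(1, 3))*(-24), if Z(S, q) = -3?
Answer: -342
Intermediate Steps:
a(z, K) = -3*K
M(k) = 57/4 (M(k) = 14 - 1/(-4) = 14 - 1*(-¼) = 14 + ¼ = 57/4)
M(a(1, 3))*(-24) = (57/4)*(-24) = -342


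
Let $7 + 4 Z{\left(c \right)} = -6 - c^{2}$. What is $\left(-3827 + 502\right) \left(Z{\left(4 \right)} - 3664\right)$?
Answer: $\frac{48827625}{4} \approx 1.2207 \cdot 10^{7}$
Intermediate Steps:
$Z{\left(c \right)} = - \frac{13}{4} - \frac{c^{2}}{4}$ ($Z{\left(c \right)} = - \frac{7}{4} + \frac{-6 - c^{2}}{4} = - \frac{7}{4} - \left(\frac{3}{2} + \frac{c^{2}}{4}\right) = - \frac{13}{4} - \frac{c^{2}}{4}$)
$\left(-3827 + 502\right) \left(Z{\left(4 \right)} - 3664\right) = \left(-3827 + 502\right) \left(\left(- \frac{13}{4} - \frac{4^{2}}{4}\right) - 3664\right) = - 3325 \left(\left(- \frac{13}{4} - 4\right) - 3664\right) = - 3325 \left(- \frac{29}{4} - 3664\right) = \left(-3325\right) \left(- \frac{14685}{4}\right) = \frac{48827625}{4}$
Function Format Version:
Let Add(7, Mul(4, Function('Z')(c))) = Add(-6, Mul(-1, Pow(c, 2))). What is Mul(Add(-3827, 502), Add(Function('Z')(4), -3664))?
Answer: Rational(48827625, 4) ≈ 1.2207e+7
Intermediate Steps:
Function('Z')(c) = Add(Rational(-13, 4), Mul(Rational(-1, 4), Pow(c, 2))) (Function('Z')(c) = Add(Rational(-7, 4), Mul(Rational(1, 4), Add(-6, Mul(-1, Pow(c, 2))))) = Add(Rational(-7, 4), Add(Rational(-3, 2), Mul(Rational(-1, 4), Pow(c, 2)))) = Add(Rational(-13, 4), Mul(Rational(-1, 4), Pow(c, 2))))
Mul(Add(-3827, 502), Add(Function('Z')(4), -3664)) = Mul(Add(-3827, 502), Add(Add(Rational(-13, 4), Mul(Rational(-1, 4), Pow(4, 2))), -3664)) = Mul(-3325, Add(Add(Rational(-13, 4), Mul(Rational(-1, 4), 16)), -3664)) = Mul(-3325, Add(Add(Rational(-13, 4), -4), -3664)) = Mul(-3325, Add(Rational(-29, 4), -3664)) = Mul(-3325, Rational(-14685, 4)) = Rational(48827625, 4)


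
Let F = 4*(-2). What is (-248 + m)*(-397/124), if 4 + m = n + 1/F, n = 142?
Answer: 349757/992 ≈ 352.58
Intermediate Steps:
F = -8
m = 1103/8 (m = -4 + (142 + 1/(-8)) = -4 + (142 - 1/8) = -4 + 1135/8 = 1103/8 ≈ 137.88)
(-248 + m)*(-397/124) = (-248 + 1103/8)*(-397/124) = -(-349757)/(8*124) = -881/8*(-397/124) = 349757/992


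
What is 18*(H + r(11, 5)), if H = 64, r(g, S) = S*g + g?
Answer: 2340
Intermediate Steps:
r(g, S) = g + S*g
18*(H + r(11, 5)) = 18*(64 + 11*(1 + 5)) = 18*(64 + 11*6) = 18*(64 + 66) = 18*130 = 2340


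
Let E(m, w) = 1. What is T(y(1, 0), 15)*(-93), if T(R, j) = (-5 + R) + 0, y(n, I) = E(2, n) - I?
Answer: 372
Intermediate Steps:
y(n, I) = 1 - I
T(R, j) = -5 + R
T(y(1, 0), 15)*(-93) = (-5 + (1 - 1*0))*(-93) = (-5 + (1 + 0))*(-93) = (-5 + 1)*(-93) = -4*(-93) = 372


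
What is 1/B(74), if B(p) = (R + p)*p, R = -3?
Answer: 1/5254 ≈ 0.00019033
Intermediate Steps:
B(p) = p*(-3 + p) (B(p) = (-3 + p)*p = p*(-3 + p))
1/B(74) = 1/(74*(-3 + 74)) = 1/(74*71) = 1/5254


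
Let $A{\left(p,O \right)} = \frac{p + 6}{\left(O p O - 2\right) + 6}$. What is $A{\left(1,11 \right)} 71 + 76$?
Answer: $\frac{9997}{125} \approx 79.976$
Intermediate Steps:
$A{\left(p,O \right)} = \frac{6 + p}{4 + p O^{2}}$ ($A{\left(p,O \right)} = \frac{6 + p}{\left(p O^{2} - 2\right) + 6} = \frac{6 + p}{\left(-2 + p O^{2}\right) + 6} = \frac{6 + p}{4 + p O^{2}}$)
$A{\left(1,11 \right)} 71 + 76 = \frac{6 + 1}{4 + 1 \cdot 11^{2}} \cdot 71 + 76 = \frac{1}{4 + 1 \cdot 121} \cdot 7 \cdot 71 + 76 = \frac{1}{4 + 121} \cdot 7 \cdot 71 + 76 = \frac{1}{125} \cdot 7 \cdot 71 + 76 = \frac{7}{125} \cdot 71 + 76 = \frac{497}{125} + 76 = \frac{9997}{125}$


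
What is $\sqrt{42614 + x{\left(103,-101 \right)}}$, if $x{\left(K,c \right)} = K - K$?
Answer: $\sqrt{42614} \approx 206.43$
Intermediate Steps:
$x{\left(K,c \right)} = 0$
$\sqrt{42614 + x{\left(103,-101 \right)}} = \sqrt{42614 + 0} = \sqrt{42614}$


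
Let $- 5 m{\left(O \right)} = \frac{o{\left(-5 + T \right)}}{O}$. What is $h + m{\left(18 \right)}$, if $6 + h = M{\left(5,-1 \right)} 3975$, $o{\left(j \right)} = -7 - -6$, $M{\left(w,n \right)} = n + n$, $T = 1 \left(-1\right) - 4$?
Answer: $- \frac{716039}{90} \approx -7956.0$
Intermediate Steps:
$T = -5$ ($T = -1 - 4 = -5$)
$M{\left(w,n \right)} = 2 n$
$o{\left(j \right)} = -1$ ($o{\left(j \right)} = -7 + 6 = -1$)
$m{\left(O \right)} = \frac{1}{5 O}$ ($m{\left(O \right)} = - \frac{\left(-1\right) \frac{1}{O}}{5} = \frac{1}{5 O}$)
$h = -7956$ ($h = -6 + 2 \left(-1\right) 3975 = -6 - 7950 = -7956$)
$h + m{\left(18 \right)} = -7956 + \frac{1}{5 \cdot 18} = -7956 + \frac{1}{5} \cdot \frac{1}{18} = -7956 + \frac{1}{90} = - \frac{716039}{90}$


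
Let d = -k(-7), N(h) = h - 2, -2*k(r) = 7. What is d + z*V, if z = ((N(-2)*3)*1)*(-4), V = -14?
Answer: -1337/2 ≈ -668.50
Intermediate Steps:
k(r) = -7/2 (k(r) = -1/2*7 = -7/2)
N(h) = -2 + h
z = 48 (z = (((-2 - 2)*3)*1)*(-4) = (-4*3*1)*(-4) = -12*1*(-4) = -12*(-4) = 48)
d = 7/2 (d = -1*(-7/2) = 7/2 ≈ 3.5000)
d + z*V = 7/2 + 48*(-14) = 7/2 - 672 = -1337/2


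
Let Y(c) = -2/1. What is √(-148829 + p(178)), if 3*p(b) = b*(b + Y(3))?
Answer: I*√1245477/3 ≈ 372.0*I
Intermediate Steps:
Y(c) = -2 (Y(c) = -2*1 = -2)
p(b) = b*(-2 + b)/3 (p(b) = (b*(b - 2))/3 = (b*(-2 + b))/3 = b*(-2 + b)/3)
√(-148829 + p(178)) = √(-148829 + (⅓)*178*(-2 + 178)) = √(-148829 + (⅓)*178*176) = √(-148829 + 31328/3) = √(-415159/3) = I*√1245477/3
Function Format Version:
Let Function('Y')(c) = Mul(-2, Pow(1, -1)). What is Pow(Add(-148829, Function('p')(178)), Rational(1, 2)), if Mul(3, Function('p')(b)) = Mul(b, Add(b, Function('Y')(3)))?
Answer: Mul(Rational(1, 3), I, Pow(1245477, Rational(1, 2))) ≈ Mul(372.00, I)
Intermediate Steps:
Function('Y')(c) = -2 (Function('Y')(c) = Mul(-2, 1) = -2)
Function('p')(b) = Mul(Rational(1, 3), b, Add(-2, b)) (Function('p')(b) = Mul(Rational(1, 3), Mul(b, Add(b, -2))) = Mul(Rational(1, 3), Mul(b, Add(-2, b))) = Mul(Rational(1, 3), b, Add(-2, b)))
Pow(Add(-148829, Function('p')(178)), Rational(1, 2)) = Pow(Add(-148829, Mul(Rational(1, 3), 178, Add(-2, 178))), Rational(1, 2)) = Pow(Add(-148829, Mul(Rational(1, 3), 178, 176)), Rational(1, 2)) = Pow(Add(-148829, Rational(31328, 3)), Rational(1, 2)) = Pow(Rational(-415159, 3), Rational(1, 2)) = Mul(Rational(1, 3), I, Pow(1245477, Rational(1, 2)))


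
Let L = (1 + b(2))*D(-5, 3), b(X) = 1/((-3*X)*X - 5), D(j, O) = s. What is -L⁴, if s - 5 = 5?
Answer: -655360000/83521 ≈ -7846.6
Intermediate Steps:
s = 10 (s = 5 + 5 = 10)
D(j, O) = 10
b(X) = 1/(-5 - 3*X²) (b(X) = 1/(-3*X² - 5) = 1/(-5 - 3*X²))
L = 160/17 (L = (1 - 1/(5 + 3*2²))*10 = (1 - 1/(5 + 3*4))*10 = (1 - 1/(5 + 12))*10 = (1 - 1/17)*10 = (16/17)*10 = 160/17 ≈ 9.4118)
-L⁴ = -(160/17)⁴ = -1*655360000/83521 = -655360000/83521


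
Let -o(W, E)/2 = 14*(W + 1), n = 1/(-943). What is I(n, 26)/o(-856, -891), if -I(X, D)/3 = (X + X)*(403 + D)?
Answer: 143/1254190 ≈ 0.00011402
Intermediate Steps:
n = -1/943 ≈ -0.0010604
o(W, E) = -28 - 28*W (o(W, E) = -28*(W + 1) = -28*(1 + W) = -2*(14 + 14*W) = -28 - 28*W)
I(X, D) = -6*X*(403 + D) (I(X, D) = -3*(X + X)*(403 + D) = -3*2*X*(403 + D) = -6*X*(403 + D))
I(n, 26)/o(-856, -891) = (-6*(-1/943)*(403 + 26))/(-28 - 28*(-856)) = (-6*(-1/943)*429)/(-28 + 23968) = (2574/943)/23940 = (2574/943)*(1/23940) = 143/1254190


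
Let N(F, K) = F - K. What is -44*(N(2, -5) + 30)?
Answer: -1628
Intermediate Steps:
-44*(N(2, -5) + 30) = -44*((2 - 1*(-5)) + 30) = -44*((2 + 5) + 30) = -44*(7 + 30) = -44*37 = -1628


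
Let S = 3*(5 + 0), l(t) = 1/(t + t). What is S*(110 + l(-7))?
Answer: 23085/14 ≈ 1648.9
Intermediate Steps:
l(t) = 1/(2*t)
S = 15 (S = 3*5 = 15)
S*(110 + l(-7)) = 15*(110 + (½)/(-7)) = 15*(110 + (½)*(-⅐)) = 15*(110 - 1/14) = 15*(1539/14) = 23085/14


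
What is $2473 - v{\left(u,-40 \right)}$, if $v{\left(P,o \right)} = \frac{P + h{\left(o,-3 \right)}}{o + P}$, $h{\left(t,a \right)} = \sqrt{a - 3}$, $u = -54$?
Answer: $\frac{116204}{47} + \frac{i \sqrt{6}}{94} \approx 2472.4 + 0.026058 i$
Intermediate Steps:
$h{\left(t,a \right)} = \sqrt{-3 + a}$
$v{\left(P,o \right)} = \frac{P + i \sqrt{6}}{P + o}$ ($v{\left(P,o \right)} = \frac{P + \sqrt{-3 - 3}}{o + P} = \frac{P + \sqrt{-6}}{P + o} = \frac{P + i \sqrt{6}}{P + o}$)
$2473 - v{\left(u,-40 \right)} = 2473 - \frac{-54 + i \sqrt{6}}{-54 - 40} = 2473 - \frac{-54 + i \sqrt{6}}{-94} = 2473 - - \frac{-54 + i \sqrt{6}}{94} = 2473 - \left(\frac{27}{47} - \frac{i \sqrt{6}}{94}\right) = \frac{116204}{47} + \frac{i \sqrt{6}}{94}$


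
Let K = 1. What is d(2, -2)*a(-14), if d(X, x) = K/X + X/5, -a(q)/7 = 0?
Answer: 0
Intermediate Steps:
a(q) = 0 (a(q) = -7*0 = 0)
d(X, x) = 1/X + X/5
d(2, -2)*a(-14) = (1/2 + (⅕)*2)*0 = (½ + ⅖)*0 = (9/10)*0 = 0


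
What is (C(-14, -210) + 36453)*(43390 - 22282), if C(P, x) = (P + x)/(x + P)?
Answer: 769471032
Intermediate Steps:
C(P, x) = 1 (C(P, x) = (P + x)/(P + x) = 1)
(C(-14, -210) + 36453)*(43390 - 22282) = (1 + 36453)*(43390 - 22282) = 36454*21108 = 769471032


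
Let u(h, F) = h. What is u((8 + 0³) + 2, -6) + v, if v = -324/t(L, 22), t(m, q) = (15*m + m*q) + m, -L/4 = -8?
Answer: 2959/304 ≈ 9.7336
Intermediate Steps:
L = 32 (L = -4*(-8) = 32)
t(m, q) = 16*m + m*q
v = -81/304 (v = -324*1/(32*(16 + 22)) = -324/(32*38) = -324/1216 = -324*1/1216 = -81/304 ≈ -0.26645)
u((8 + 0³) + 2, -6) + v = ((8 + 0³) + 2) - 81/304 = ((8 + 0) + 2) - 81/304 = (8 + 2) - 81/304 = 10 - 81/304 = 2959/304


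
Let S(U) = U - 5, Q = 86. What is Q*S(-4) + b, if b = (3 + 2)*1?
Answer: -769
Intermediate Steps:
b = 5 (b = 5*1 = 5)
S(U) = -5 + U
Q*S(-4) + b = 86*(-5 - 4) + 5 = 86*(-9) + 5 = -774 + 5 = -769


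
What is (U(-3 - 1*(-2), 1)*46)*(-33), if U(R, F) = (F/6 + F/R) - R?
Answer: -253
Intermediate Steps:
U(R, F) = -R + F/6 + F/R (U(R, F) = (F*(1/6) + F/R) - R = (F/6 + F/R) - R = -R + F/6 + F/R)
(U(-3 - 1*(-2), 1)*46)*(-33) = ((-(-3 - 1*(-2)) + (1/6)*1 + 1/(-3 - 1*(-2)))*46)*(-33) = ((-(-3 + 2) + 1/6 + 1/(-3 + 2))*46)*(-33) = ((-1*(-1) + 1/6 + 1/(-1))*46)*(-33) = ((1 + 1/6 + 1*(-1))*46)*(-33) = ((1 + 1/6 - 1)*46)*(-33) = ((1/6)*46)*(-33) = (23/3)*(-33) = -253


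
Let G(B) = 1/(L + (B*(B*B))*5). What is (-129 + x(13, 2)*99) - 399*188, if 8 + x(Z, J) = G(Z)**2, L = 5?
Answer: -9171195333201/120780100 ≈ -75933.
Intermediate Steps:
G(B) = 1/(5 + 5*B**3) (G(B) = 1/(5 + (B*(B*B))*5) = 1/(5 + (B*B**2)*5) = 1/(5 + B**3*5) = 1/(5 + 5*B**3))
x(Z, J) = -8 + 1/(25*(1 + Z**3)**2) (x(Z, J) = -8 + (1/(5*(1 + Z**3)))**2 = -8 + 1/(25*(1 + Z**3)**2))
(-129 + x(13, 2)*99) - 399*188 = (-129 + (-8 + 1/(25*(1 + 13**3)**2))*99) - 399*188 = (-129 + (-8 + 1/(25*(1 + 2197)**2))*99) - 1*75012 = (-129 + (-8 + (1/25)/2198**2)*99) - 75012 = (-129 + (-8 + (1/25)*(1/4831204))*99) - 75012 = (-129 + (-8 + 1/120780100)*99) - 75012 = (-129 - 966240799/120780100*99) - 75012 = (-129 - 95657839101/120780100) - 75012 = -111238472001/120780100 - 75012 = -9171195333201/120780100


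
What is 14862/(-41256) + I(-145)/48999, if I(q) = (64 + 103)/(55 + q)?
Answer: -606916409/1684585620 ≈ -0.36028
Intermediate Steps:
I(q) = 167/(55 + q)
14862/(-41256) + I(-145)/48999 = 14862/(-41256) + (167/(55 - 145))/48999 = 14862*(-1/41256) + (167/(-90))*(1/48999) = -2477/6876 + (167*(-1/90))*(1/48999) = -2477/6876 - 167/90*1/48999 = -2477/6876 - 167/4409910 = -606916409/1684585620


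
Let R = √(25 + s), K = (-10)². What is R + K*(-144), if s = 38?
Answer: -14400 + 3*√7 ≈ -14392.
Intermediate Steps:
K = 100
R = 3*√7 (R = √(25 + 38) = √63 = 3*√7 ≈ 7.9373)
R + K*(-144) = 3*√7 + 100*(-144) = 3*√7 - 14400 = -14400 + 3*√7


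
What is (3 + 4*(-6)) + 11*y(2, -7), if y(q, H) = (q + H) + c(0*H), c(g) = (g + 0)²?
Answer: -76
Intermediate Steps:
c(g) = g²
y(q, H) = H + q (y(q, H) = (q + H) + (0*H)² = (H + q) + 0² = (H + q) + 0 = H + q)
(3 + 4*(-6)) + 11*y(2, -7) = (3 + 4*(-6)) + 11*(-7 + 2) = (3 - 24) + 11*(-5) = -21 - 55 = -76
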